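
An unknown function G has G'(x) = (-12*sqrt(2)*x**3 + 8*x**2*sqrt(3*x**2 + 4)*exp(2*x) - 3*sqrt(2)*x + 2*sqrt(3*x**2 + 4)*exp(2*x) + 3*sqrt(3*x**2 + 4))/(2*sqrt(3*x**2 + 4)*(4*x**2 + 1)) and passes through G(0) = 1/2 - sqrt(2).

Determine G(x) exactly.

Recover the given G'(x) by differentiating a candidate G(x); any mismatch rules it out.
A general antiderivative is -sqrt(3*x**2/2 + 2) + exp(2*x)/2 + 3*atan(2*x)/4 + C.
The condition gives C = 1/2 - sqrt(2) - (1/2 - sqrt(2)) = 0.
So G(x) = -sqrt(3*x**2/2 + 2) + exp(2*x)/2 + 3*atan(2*x)/4.
Check: d/dx[-sqrt(3*x**2/2 + 2) + exp(2*x)/2 + 3*atan(2*x)/4] = (-12*sqrt(2)*x**3 + 8*x**2*sqrt(3*x**2 + 4)*exp(2*x) - 3*sqrt(2)*x + 2*sqrt(3*x**2 + 4)*exp(2*x) + 3*sqrt(3*x**2 + 4))/(8*x**2*sqrt(3*x**2 + 4) + 2*sqrt(3*x**2 + 4)), which equals G'(x).

G(x) = -sqrt(3*x**2/2 + 2) + exp(2*x)/2 + 3*atan(2*x)/4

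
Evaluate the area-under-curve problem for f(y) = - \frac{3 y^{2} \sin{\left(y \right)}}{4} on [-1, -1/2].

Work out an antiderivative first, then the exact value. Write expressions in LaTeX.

Antiderivative: F(y) = \frac{3 \left(y^{2} \cos{\left(y \right)} - 2 y \sin{\left(y \right)} - 2 \cos{\left(y \right)}\right)}{4}; value = - \frac{21 \cos{\left(\frac{1}{2} \right)}}{16} - \frac{3 \sin{\left(\frac{1}{2} \right)}}{4} + \frac{3 \cos{\left(1 \right)}}{4} + \frac{3 \sin{\left(1 \right)}}{2}

Whatever form F(y) takes, F'(y) = f(y) is non-negotiable.
F(y) = \frac{3 \left(y^{2} \cos{\left(y \right)} - 2 y \sin{\left(y \right)} - 2 \cos{\left(y \right)}\right)}{4} is an antiderivative of f.
Check: d/dy[\frac{3 \left(y^{2} \cos{\left(y \right)} - 2 y \sin{\left(y \right)} - 2 \cos{\left(y \right)}\right)}{4}] = - \frac{3 y^{2} \sin{\left(y \right)}}{4} = f(y).
F(-1/2) = - \frac{21 \cos{\left(\frac{1}{2} \right)}}{16} - \frac{3 \sin{\left(\frac{1}{2} \right)}}{4}; F(-1) = - \frac{3 \sin{\left(1 \right)}}{2} - \frac{3 \cos{\left(1 \right)}}{4}.
Integral = F(-1/2) - F(-1) = - \frac{21 \cos{\left(\frac{1}{2} \right)}}{16} - \frac{3 \sin{\left(\frac{1}{2} \right)}}{4} + \frac{3 \cos{\left(1 \right)}}{4} + \frac{3 \sin{\left(1 \right)}}{2}.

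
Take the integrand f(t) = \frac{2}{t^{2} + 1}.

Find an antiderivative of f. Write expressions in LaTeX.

An antiderivative is F(t) = 2 \operatorname{atan}{\left(t \right)}.

Any candidate F(t) must reproduce f(t) exactly when differentiated.
Check: d/dt[2 \operatorname{atan}{\left(t \right)}] = \frac{2}{t^{2} + 1} = f(t).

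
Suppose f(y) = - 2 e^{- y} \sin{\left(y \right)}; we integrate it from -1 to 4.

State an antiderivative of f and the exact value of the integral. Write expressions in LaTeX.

A candidate is checked by its d/dy: the result must match f(y).
F(y) = \left(\sin{\left(y \right)} + \cos{\left(y \right)}\right) e^{- y} is an antiderivative of f.
Check: d/dy[\left(\sin{\left(y \right)} + \cos{\left(y \right)}\right) e^{- y}] = - 2 e^{- y} \sin{\left(y \right)} = f(y).
F(4) = \frac{\sin{\left(4 \right)}}{e^{4}} + \frac{\cos{\left(4 \right)}}{e^{4}}; F(-1) = - e \sin{\left(1 \right)} + e \cos{\left(1 \right)}.
Integral = F(4) - F(-1) = - e \cos{\left(1 \right)} + \frac{\sin{\left(4 \right)}}{e^{4}} + \frac{\cos{\left(4 \right)}}{e^{4}} + e \sin{\left(1 \right)}.

Antiderivative: F(y) = \left(\sin{\left(y \right)} + \cos{\left(y \right)}\right) e^{- y}; value = - e \cos{\left(1 \right)} + \frac{\sin{\left(4 \right)}}{e^{4}} + \frac{\cos{\left(4 \right)}}{e^{4}} + e \sin{\left(1 \right)}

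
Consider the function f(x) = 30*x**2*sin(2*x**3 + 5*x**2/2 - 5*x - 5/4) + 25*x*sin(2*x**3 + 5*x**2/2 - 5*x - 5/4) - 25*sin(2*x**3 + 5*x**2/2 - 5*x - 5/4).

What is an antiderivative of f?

f matches the chain-rule pattern g'(h)*h' with inner function h(x) = 2*x**3 + 5*x**2/2 - 5*x - 5/4; substituting u = h(x) collapses the integral.
Check: d/dx[-5*cos(2*x**3 + 5*x**2/2 - 5*x - 5/4)] = 30*x**2*sin(2*x**3 + 5*x**2/2 - 5*x - 5/4) + 25*x*sin(2*x**3 + 5*x**2/2 - 5*x - 5/4) - 25*sin(2*x**3 + 5*x**2/2 - 5*x - 5/4) = f(x).

An antiderivative is F(x) = -5*cos(2*x**3 + 5*x**2/2 - 5*x - 5/4).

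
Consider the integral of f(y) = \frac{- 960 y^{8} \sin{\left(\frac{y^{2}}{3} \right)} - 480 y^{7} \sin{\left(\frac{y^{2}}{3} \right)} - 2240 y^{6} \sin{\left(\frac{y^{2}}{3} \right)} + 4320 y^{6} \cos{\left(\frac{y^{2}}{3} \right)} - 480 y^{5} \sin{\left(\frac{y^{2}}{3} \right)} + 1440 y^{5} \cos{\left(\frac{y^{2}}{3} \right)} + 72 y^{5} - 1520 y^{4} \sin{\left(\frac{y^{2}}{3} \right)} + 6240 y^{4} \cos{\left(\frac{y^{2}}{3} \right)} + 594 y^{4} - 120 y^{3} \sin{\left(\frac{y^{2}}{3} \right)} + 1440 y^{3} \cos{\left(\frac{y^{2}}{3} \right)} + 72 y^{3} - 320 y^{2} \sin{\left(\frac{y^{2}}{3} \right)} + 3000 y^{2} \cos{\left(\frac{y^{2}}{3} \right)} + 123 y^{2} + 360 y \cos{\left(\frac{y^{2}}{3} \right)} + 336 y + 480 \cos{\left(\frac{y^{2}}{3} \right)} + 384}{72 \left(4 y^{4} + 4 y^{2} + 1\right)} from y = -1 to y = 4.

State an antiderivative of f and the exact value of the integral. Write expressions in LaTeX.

Recognize the product-rule pattern: f = u'v + uv' with u = \frac{\frac{y}{4} + 4}{2 y^{2} + 1} + 5 \cos{\left(\frac{y^{2}}{3} \right)}, v = y^{3} + \frac{y^{2}}{2} + \frac{4 y}{3}, so integration by parts undoes it.
F(y) = \frac{240 y^{5} \cos{\left(\frac{y^{2}}{3} \right)} + 120 y^{4} \cos{\left(\frac{y^{2}}{3} \right)} + 6 y^{4} + 440 y^{3} \cos{\left(\frac{y^{2}}{3} \right)} + 99 y^{3} + 60 y^{2} \cos{\left(\frac{y^{2}}{3} \right)} + 56 y^{2} + 160 y \cos{\left(\frac{y^{2}}{3} \right)} + 128 y}{48 y^{2} + 24} is an antiderivative of f.
Check: d/dy[\frac{240 y^{5} \cos{\left(\frac{y^{2}}{3} \right)} + 120 y^{4} \cos{\left(\frac{y^{2}}{3} \right)} + 6 y^{4} + 440 y^{3} \cos{\left(\frac{y^{2}}{3} \right)} + 99 y^{3} + 60 y^{2} \cos{\left(\frac{y^{2}}{3} \right)} + 56 y^{2} + 160 y \cos{\left(\frac{y^{2}}{3} \right)} + 128 y}{48 y^{2} + 24}] = \frac{- 960 y^{8} \sin{\left(\frac{y^{2}}{3} \right)} - 480 y^{7} \sin{\left(\frac{y^{2}}{3} \right)} - 2240 y^{6} \sin{\left(\frac{y^{2}}{3} \right)} + 4320 y^{6} \cos{\left(\frac{y^{2}}{3} \right)} - 480 y^{5} \sin{\left(\frac{y^{2}}{3} \right)} + 1440 y^{5} \cos{\left(\frac{y^{2}}{3} \right)} + 72 y^{5} - 1520 y^{4} \sin{\left(\frac{y^{2}}{3} \right)} + 6240 y^{4} \cos{\left(\frac{y^{2}}{3} \right)} + 594 y^{4} - 120 y^{3} \sin{\left(\frac{y^{2}}{3} \right)} + 1440 y^{3} \cos{\left(\frac{y^{2}}{3} \right)} + 72 y^{3} - 320 y^{2} \sin{\left(\frac{y^{2}}{3} \right)} + 3000 y^{2} \cos{\left(\frac{y^{2}}{3} \right)} + 123 y^{2} + 360 y \cos{\left(\frac{y^{2}}{3} \right)} + 336 y + 480 \cos{\left(\frac{y^{2}}{3} \right)} + 384}{288 y^{4} + 288 y^{2} + 72}, which equals f(y).
F(4) = \frac{1160}{99} + \frac{1160 \cos{\left(\frac{16}{3} \right)}}{3}; F(-1) = - \frac{55 \cos{\left(\frac{1}{3} \right)}}{6} - \frac{55}{24}.
Integral = F(4) - F(-1) = \frac{55 \cos{\left(\frac{1}{3} \right)}}{6} + \frac{11095}{792} + \frac{1160 \cos{\left(\frac{16}{3} \right)}}{3}.

Antiderivative: F(y) = \frac{240 y^{5} \cos{\left(\frac{y^{2}}{3} \right)} + 120 y^{4} \cos{\left(\frac{y^{2}}{3} \right)} + 6 y^{4} + 440 y^{3} \cos{\left(\frac{y^{2}}{3} \right)} + 99 y^{3} + 60 y^{2} \cos{\left(\frac{y^{2}}{3} \right)} + 56 y^{2} + 160 y \cos{\left(\frac{y^{2}}{3} \right)} + 128 y}{48 y^{2} + 24}; value = \frac{55 \cos{\left(\frac{1}{3} \right)}}{6} + \frac{11095}{792} + \frac{1160 \cos{\left(\frac{16}{3} \right)}}{3}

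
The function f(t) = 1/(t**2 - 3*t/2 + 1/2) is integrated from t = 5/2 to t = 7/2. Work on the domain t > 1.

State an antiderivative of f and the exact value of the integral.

Antiderivative: F(t) = 2*(log(t - 1) - log(t - 1/2)); value = -2*log(3) - 2*log(3/2) + 2*log(2) + 2*log(5/2)

Factor the denominator ((t - 1)*(2*t - 1)) and decompose: f = -4/(2*t - 1) + 2/(t - 1); each piece integrates to a log, atan, or power term.
F(t) = 2*(log(t - 1) - log(t - 1/2)) is an antiderivative of f.
Check: d/dt[2*(log(t - 1) - log(t - 1/2))] = 2/(2*t**2 - 3*t + 1), which equals f(t).
F(7/2) = -2*log(3) + 2*log(5/2); F(5/2) = -2*log(2) + 2*log(3/2).
Integral = F(7/2) - F(5/2) = -2*log(3) - 2*log(3/2) + 2*log(2) + 2*log(5/2).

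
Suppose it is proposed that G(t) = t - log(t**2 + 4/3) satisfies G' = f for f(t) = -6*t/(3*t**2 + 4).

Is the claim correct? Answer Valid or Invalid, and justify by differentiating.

d/dt[G] = (3*t**2 - 6*t + 4)/(3*t**2 + 4)
d/dt[G] - f(t) = 1 != 0.

Invalid: d/dt[G] - f = 1, which is not 0.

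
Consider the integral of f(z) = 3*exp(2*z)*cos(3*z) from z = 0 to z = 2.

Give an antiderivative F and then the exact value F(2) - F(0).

Antiderivative: F(z) = 9*exp(2*z)*sin(3*z)/13 + 6*exp(2*z)*cos(3*z)/13; value = 9*exp(4)*sin(6)/13 - 6/13 + 6*exp(4)*cos(6)/13

For F(z) to be correct the identity F'(z) - f(z) = 0 must hold.
F(z) = 9*exp(2*z)*sin(3*z)/13 + 6*exp(2*z)*cos(3*z)/13 is an antiderivative of f.
Check: d/dz[9*exp(2*z)*sin(3*z)/13 + 6*exp(2*z)*cos(3*z)/13] = 3*exp(2*z)*cos(3*z) = f(z).
F(2) = 9*exp(4)*sin(6)/13 + 6*exp(4)*cos(6)/13; F(0) = 6/13.
Integral = F(2) - F(0) = 9*exp(4)*sin(6)/13 - 6/13 + 6*exp(4)*cos(6)/13.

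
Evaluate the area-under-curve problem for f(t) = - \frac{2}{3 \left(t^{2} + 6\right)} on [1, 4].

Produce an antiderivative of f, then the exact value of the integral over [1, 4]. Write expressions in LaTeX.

Whatever form F(t) takes, F'(t) = f(t) is non-negotiable.
F(t) = - \frac{\sqrt{6} \operatorname{atan}{\left(\frac{\sqrt{6} t}{6} \right)}}{9} is an antiderivative of f.
Check: d/dt[- \frac{\sqrt{6} \operatorname{atan}{\left(\frac{\sqrt{6} t}{6} \right)}}{9}] = - \frac{2}{3 t^{2} + 18}, which equals f(t).
F(4) = - \frac{\sqrt{6} \operatorname{atan}{\left(\frac{2 \sqrt{6}}{3} \right)}}{9}; F(1) = - \frac{\sqrt{6} \operatorname{atan}{\left(\frac{\sqrt{6}}{6} \right)}}{9}.
Integral = F(4) - F(1) = - \frac{\sqrt{6} \operatorname{atan}{\left(\frac{2 \sqrt{6}}{3} \right)}}{9} + \frac{\sqrt{6} \operatorname{atan}{\left(\frac{\sqrt{6}}{6} \right)}}{9}.

Antiderivative: F(t) = - \frac{\sqrt{6} \operatorname{atan}{\left(\frac{\sqrt{6} t}{6} \right)}}{9}; value = - \frac{\sqrt{6} \operatorname{atan}{\left(\frac{2 \sqrt{6}}{3} \right)}}{9} + \frac{\sqrt{6} \operatorname{atan}{\left(\frac{\sqrt{6}}{6} \right)}}{9}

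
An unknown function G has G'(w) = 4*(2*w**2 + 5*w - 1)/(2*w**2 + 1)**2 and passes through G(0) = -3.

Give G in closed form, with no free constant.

Recognize the product-rule pattern: G'(w) = u'v + uv' with u = 1/(2*w**2 + 1), v = -4*w - 5, so integration by parts undoes it.
A general antiderivative is (-4*w - 5)/(2*w**2 + 1) + C.
The condition gives C = -3 - (-5) = 2.
So G(w) = (-4*w - 5)/(2*w**2 + 1) + 2.
Check: d/dw[(-4*w - 5)/(2*w**2 + 1) + 2] = (8*w**2 + 20*w - 4)/(4*w**4 + 4*w**2 + 1), which equals G'(w).

G(w) = (-4*w - 5)/(2*w**2 + 1) + 2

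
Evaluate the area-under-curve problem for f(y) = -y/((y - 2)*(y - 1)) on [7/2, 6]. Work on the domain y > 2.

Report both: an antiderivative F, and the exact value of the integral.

Factor the denominator ((y - 2)*(y - 1)) and decompose: f = 1/(y - 1) - 2/(y - 2); each piece integrates to a log, atan, or power term.
F(y) = -2*log(y - 2) + log(y - 1) is an antiderivative of f.
Check: d/dy[-2*log(y - 2) + log(y - 1)] = -y/(y**2 - 3*y + 2), which equals f(y).
F(6) = -2*log(4) + log(5); F(7/2) = -2*log(3/2) + log(5/2).
Integral = F(6) - F(7/2) = -2*log(4) - log(5/2) + 2*log(3/2) + log(5).

Antiderivative: F(y) = -2*log(y - 2) + log(y - 1); value = -2*log(4) - log(5/2) + 2*log(3/2) + log(5)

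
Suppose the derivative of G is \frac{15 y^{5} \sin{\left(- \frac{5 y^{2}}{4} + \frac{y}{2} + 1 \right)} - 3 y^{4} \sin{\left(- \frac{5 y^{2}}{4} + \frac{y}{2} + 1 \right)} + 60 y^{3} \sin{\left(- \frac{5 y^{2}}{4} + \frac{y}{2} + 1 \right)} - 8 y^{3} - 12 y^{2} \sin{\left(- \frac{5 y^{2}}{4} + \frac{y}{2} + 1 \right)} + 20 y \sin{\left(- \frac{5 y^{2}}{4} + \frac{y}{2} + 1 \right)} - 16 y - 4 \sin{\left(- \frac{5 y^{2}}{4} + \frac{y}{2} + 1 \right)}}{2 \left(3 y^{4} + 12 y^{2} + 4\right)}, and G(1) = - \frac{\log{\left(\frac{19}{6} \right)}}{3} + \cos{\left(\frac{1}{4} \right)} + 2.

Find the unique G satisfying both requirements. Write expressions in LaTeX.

The proposed G(y) is checked by its d/dy: the result must match the given G'(y).
A general antiderivative is - \frac{\log{\left(\frac{y^{4}}{2} + 2 y^{2} + \frac{2}{3} \right)}}{3} + \cos{\left(- \frac{5 y^{2}}{4} + \frac{y}{2} + 1 \right)} + C.
The condition gives C = - \frac{\log{\left(\frac{19}{6} \right)}}{3} + \cos{\left(\frac{1}{4} \right)} + 2 - (- \frac{\log{\left(\frac{19}{6} \right)}}{3} + \cos{\left(\frac{1}{4} \right)}) = 2.
So G(y) = \frac{- \log{\left(\frac{y^{4}}{2} + 2 y^{2} + \frac{2}{3} \right)} + 3 \cos{\left(- \frac{5 y^{2}}{4} + \frac{y}{2} + 1 \right)} + 6}{3}.
Check: d/dy[\frac{- \log{\left(\frac{y^{4}}{2} + 2 y^{2} + \frac{2}{3} \right)} + 3 \cos{\left(- \frac{5 y^{2}}{4} + \frac{y}{2} + 1 \right)} + 6}{3}] = \frac{15 y^{5} \sin{\left(- \frac{5 y^{2}}{4} + \frac{y}{2} + 1 \right)} - 3 y^{4} \sin{\left(- \frac{5 y^{2}}{4} + \frac{y}{2} + 1 \right)} + 60 y^{3} \sin{\left(- \frac{5 y^{2}}{4} + \frac{y}{2} + 1 \right)} - 8 y^{3} - 12 y^{2} \sin{\left(- \frac{5 y^{2}}{4} + \frac{y}{2} + 1 \right)} + 20 y \sin{\left(- \frac{5 y^{2}}{4} + \frac{y}{2} + 1 \right)} - 16 y - 4 \sin{\left(- \frac{5 y^{2}}{4} + \frac{y}{2} + 1 \right)}}{6 y^{4} + 24 y^{2} + 8}, which equals G'(y).

G(y) = \frac{- \log{\left(\frac{y^{4}}{2} + 2 y^{2} + \frac{2}{3} \right)} + 3 \cos{\left(- \frac{5 y^{2}}{4} + \frac{y}{2} + 1 \right)} + 6}{3}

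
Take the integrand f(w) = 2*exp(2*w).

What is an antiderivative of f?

For F(w) to be correct the identity F'(w) - f(w) = 0 must hold.
Check: d/dw[exp(2*w)] = 2*exp(2*w) = f(w).

An antiderivative is F(w) = exp(2*w).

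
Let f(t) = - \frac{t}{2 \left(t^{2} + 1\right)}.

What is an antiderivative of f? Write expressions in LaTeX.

An antiderivative is F(t) = - \frac{\log{\left(t^{2} + 1 \right)}}{4}.

f matches the chain-rule pattern g'(h)*h' with inner function h(t) = t^{2} + 1; substituting u = h(t) collapses the integral.
Check: d/dt[- \frac{\log{\left(t^{2} + 1 \right)}}{4}] = - \frac{t}{2 t^{2} + 2}, which equals f(t).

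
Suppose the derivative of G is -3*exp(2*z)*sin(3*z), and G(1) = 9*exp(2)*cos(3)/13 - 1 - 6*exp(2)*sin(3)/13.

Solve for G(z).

G(z) = (-6*exp(2*z)*sin(3*z) + 9*exp(2*z)*cos(3*z) - 13)/13

Check a candidate G(z) by differentiating: d/dz[G] must match the given G'(z).
A general antiderivative is -6*exp(2*z)*sin(3*z)/13 + 9*exp(2*z)*cos(3*z)/13 + C.
The condition gives C = 9*exp(2)*cos(3)/13 - 1 - 6*exp(2)*sin(3)/13 - (9*exp(2)*cos(3)/13 - 6*exp(2)*sin(3)/13) = -1.
So G(z) = (-6*exp(2*z)*sin(3*z) + 9*exp(2*z)*cos(3*z) - 13)/13.
Check: d/dz[(-6*exp(2*z)*sin(3*z) + 9*exp(2*z)*cos(3*z) - 13)/13] = -3*exp(2*z)*sin(3*z) = G'(z).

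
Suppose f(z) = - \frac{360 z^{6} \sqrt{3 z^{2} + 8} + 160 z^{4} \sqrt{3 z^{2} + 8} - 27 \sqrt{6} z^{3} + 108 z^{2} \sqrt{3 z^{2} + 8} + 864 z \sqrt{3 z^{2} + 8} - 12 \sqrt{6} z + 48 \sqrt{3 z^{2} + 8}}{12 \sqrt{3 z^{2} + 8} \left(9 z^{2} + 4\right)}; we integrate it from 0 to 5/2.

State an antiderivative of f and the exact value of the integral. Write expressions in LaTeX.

An antiderivative F(z) passes only if d/dz[F] lands on f(z) exactly.
F(z) = \frac{- 8 z^{5} - 12 z + \sqrt{6} \sqrt{3 z^{2} + 8} - 48 \log{\left(\frac{3 z^{2}}{2} + \frac{2}{3} \right)}}{12} is an antiderivative of f.
Check: d/dz[\frac{- 8 z^{5} - 12 z + \sqrt{6} \sqrt{3 z^{2} + 8} - 48 \log{\left(\frac{3 z^{2}}{2} + \frac{2}{3} \right)}}{12}] = \frac{- 360 z^{6} \sqrt{3 z^{2} + 8} - 160 z^{4} \sqrt{3 z^{2} + 8} + 27 \sqrt{6} z^{3} - 108 z^{2} \sqrt{3 z^{2} + 8} - 864 z \sqrt{3 z^{2} + 8} + 12 \sqrt{6} z - 48 \sqrt{3 z^{2} + 8}}{108 z^{2} \sqrt{3 z^{2} + 8} + 48 \sqrt{3 z^{2} + 8}}, which equals f(z).
F(5/2) = - \frac{3245}{48} - 4 \log{\left(\frac{241}{24} \right)} + \frac{\sqrt{642}}{24}; F(0) = \frac{\sqrt{3}}{3} - 4 \log{\left(\frac{2}{3} \right)}.
Integral = F(5/2) - F(0) = - \frac{3245}{48} - 4 \log{\left(\frac{241}{24} \right)} + 4 \log{\left(\frac{2}{3} \right)} - \frac{\sqrt{3}}{3} + \frac{\sqrt{642}}{24}.

Antiderivative: F(z) = \frac{- 8 z^{5} - 12 z + \sqrt{6} \sqrt{3 z^{2} + 8} - 48 \log{\left(\frac{3 z^{2}}{2} + \frac{2}{3} \right)}}{12}; value = - \frac{3245}{48} - 4 \log{\left(\frac{241}{24} \right)} + 4 \log{\left(\frac{2}{3} \right)} - \frac{\sqrt{3}}{3} + \frac{\sqrt{642}}{24}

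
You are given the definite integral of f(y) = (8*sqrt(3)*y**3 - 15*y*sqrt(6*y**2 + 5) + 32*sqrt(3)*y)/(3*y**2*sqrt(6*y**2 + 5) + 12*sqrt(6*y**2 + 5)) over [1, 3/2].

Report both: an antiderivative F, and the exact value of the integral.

A first test for any F(y): its y-derivative must equal f(y) identically.
F(y) = -(-8*sqrt(3)*sqrt(6*y**2 + 5) + 45*log(y**2/2 + 2))/18 is an antiderivative of f.
Check: d/dy[-(-8*sqrt(3)*sqrt(6*y**2 + 5) + 45*log(y**2/2 + 2))/18] = (8*sqrt(3)*y**3 - 15*y*sqrt(6*y**2 + 5) + 32*sqrt(3)*y)/(3*y**2*sqrt(6*y**2 + 5) + 12*sqrt(6*y**2 + 5)) = f(y).
F(3/2) = -5*log(25/8)/2 + 2*sqrt(222)/9; F(1) = -5*log(5/2)/2 + 4*sqrt(33)/9.
Integral = F(3/2) - F(1) = -5*log(25/8)/2 - 4*sqrt(33)/9 + 5*log(5/2)/2 + 2*sqrt(222)/9.

Antiderivative: F(y) = -(-8*sqrt(3)*sqrt(6*y**2 + 5) + 45*log(y**2/2 + 2))/18; value = -5*log(25/8)/2 - 4*sqrt(33)/9 + 5*log(5/2)/2 + 2*sqrt(222)/9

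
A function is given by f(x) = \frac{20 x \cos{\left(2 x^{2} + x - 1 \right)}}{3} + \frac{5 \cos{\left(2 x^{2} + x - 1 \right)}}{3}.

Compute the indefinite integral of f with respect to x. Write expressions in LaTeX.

F(x) = \frac{5 \sin{\left(2 x^{2} + x - 1 \right)}}{3} + C

The substitution u = 2 x^{2} + x - 1 works: f is exactly (dF/du)*(du/dx) for that inner function.
Check: d/dx[\frac{5 \sin{\left(2 x^{2} + x - 1 \right)}}{3}] = \frac{20 x \cos{\left(2 x^{2} + x - 1 \right)}}{3} + \frac{5 \cos{\left(2 x^{2} + x - 1 \right)}}{3} = f(x).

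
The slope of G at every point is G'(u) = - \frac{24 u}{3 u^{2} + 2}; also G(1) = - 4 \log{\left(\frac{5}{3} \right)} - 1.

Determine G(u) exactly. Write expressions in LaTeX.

G(u) = - 4 \log{\left(u^{2} + \frac{2}{3} \right)} - 1

G'(u) matches the chain-rule pattern g'(h)*h' with inner function h(u) = u^{2} + \frac{2}{3}; substituting w = h(u) collapses the integral.
A general antiderivative is - 4 \log{\left(u^{2} + \frac{2}{3} \right)} + C.
The condition gives C = - 4 \log{\left(\frac{5}{3} \right)} - 1 - (- 4 \log{\left(\frac{5}{3} \right)}) = -1.
So G(u) = - 4 \log{\left(u^{2} + \frac{2}{3} \right)} - 1.
Check: d/du[- 4 \log{\left(u^{2} + \frac{2}{3} \right)} - 1] = - \frac{24 u}{3 u^{2} + 2} = G'(u).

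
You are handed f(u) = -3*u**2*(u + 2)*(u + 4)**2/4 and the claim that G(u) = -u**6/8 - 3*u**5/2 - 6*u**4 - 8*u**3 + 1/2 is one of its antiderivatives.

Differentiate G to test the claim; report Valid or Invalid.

Valid. The derivative of G reproduces f.

d/du[G] = -3*u**5/4 - 15*u**4/2 - 24*u**3 - 24*u**2
This equals f(u) exactly, so the claim holds.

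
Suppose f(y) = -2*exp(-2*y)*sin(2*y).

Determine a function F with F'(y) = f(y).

A first test for any F(y): its y-derivative must equal f(y) identically.
Check: d/dy[(sin(2*y) + cos(2*y))*exp(-2*y)/2] = -2*exp(-2*y)*sin(2*y) = f(y).

An antiderivative is F(y) = (sin(2*y) + cos(2*y))*exp(-2*y)/2.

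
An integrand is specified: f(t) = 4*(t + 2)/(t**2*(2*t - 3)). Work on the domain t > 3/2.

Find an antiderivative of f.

The denominator factors as t**2*(2*t - 3); partial fractions split f into directly integrable pieces: 56/(9*(2*t - 3)) - 28/(9*t) - 8/(3*t**2).
Check: d/dt[4*(-7*t*log(t) + 7*t*log(t - 3/2) + 6)/(9*t)] = (4*t + 8)/(2*t**3 - 3*t**2), which equals f(t).

An antiderivative is F(t) = 4*(-7*t*log(t) + 7*t*log(t - 3/2) + 6)/(9*t).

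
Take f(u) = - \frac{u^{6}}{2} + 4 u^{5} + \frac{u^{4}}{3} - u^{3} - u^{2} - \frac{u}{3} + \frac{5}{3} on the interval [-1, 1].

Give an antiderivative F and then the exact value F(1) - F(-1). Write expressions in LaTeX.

The integrand splits into summands that can be handled one at a time.
F(u) = - \frac{u^{7}}{14} + \frac{2 u^{6}}{3} + \frac{u^{5}}{15} - \frac{u^{4}}{4} - \frac{u^{3}}{3} - \frac{u^{2}}{6} + \frac{5 u}{3} is an antiderivative of f.
Check: d/du[- \frac{u^{7}}{14} + \frac{2 u^{6}}{3} + \frac{u^{5}}{15} - \frac{u^{4}}{4} - \frac{u^{3}}{3} - \frac{u^{2}}{6} + \frac{5 u}{3}] = - \frac{u^{6}}{2} + 4 u^{5} + \frac{u^{4}}{3} - u^{3} - u^{2} - \frac{u}{3} + \frac{5}{3} = f(u).
F(1) = \frac{221}{140}; F(-1) = - \frac{151}{140}.
Integral = F(1) - F(-1) = \frac{93}{35}.

Antiderivative: F(u) = - \frac{u^{7}}{14} + \frac{2 u^{6}}{3} + \frac{u^{5}}{15} - \frac{u^{4}}{4} - \frac{u^{3}}{3} - \frac{u^{2}}{6} + \frac{5 u}{3}; value = \frac{93}{35}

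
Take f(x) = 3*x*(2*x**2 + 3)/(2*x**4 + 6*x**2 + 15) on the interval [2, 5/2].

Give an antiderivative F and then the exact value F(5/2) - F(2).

The substitution u = x**4/3 + x**2 + 5/2 works: f is exactly (dF/du)*(du/dx) for that inner function.
F(x) = 3*log(x**4/3 + x**2 + 5/2)/4 is an antiderivative of f.
Check: d/dx[3*log(x**4/3 + x**2 + 5/2)/4] = (6*x**3 + 9*x)/(2*x**4 + 6*x**2 + 15), which equals f(x).
F(5/2) = 3*log(1045/48)/4; F(2) = 3*log(71/6)/4.
Integral = F(5/2) - F(2) = -3*log(71/6)/4 + 3*log(1045/48)/4.

Antiderivative: F(x) = 3*log(x**4/3 + x**2 + 5/2)/4; value = -3*log(71/6)/4 + 3*log(1045/48)/4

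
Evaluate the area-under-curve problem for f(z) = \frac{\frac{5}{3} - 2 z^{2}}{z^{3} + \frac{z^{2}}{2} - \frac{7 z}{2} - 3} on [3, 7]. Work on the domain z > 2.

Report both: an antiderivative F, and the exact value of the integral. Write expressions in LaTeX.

Antiderivative: F(z) = - \frac{38 \log{\left(z - 2 \right)}}{63} + \frac{2 \log{\left(z + 1 \right)}}{9} - \frac{34 \log{\left(z + \frac{3}{2} \right)}}{21}; value = - \frac{34 \log{\left(\frac{17}{2} \right)}}{21} - \frac{38 \log{\left(5 \right)}}{63} - \frac{2 \log{\left(4 \right)}}{9} + \frac{2 \log{\left(8 \right)}}{9} + \frac{34 \log{\left(\frac{9}{2} \right)}}{21}

Factor the denominator (3 \left(z - 2\right) \left(z + 1\right) \left(2 z + 3\right)) and decompose: f = - \frac{68}{21 \left(2 z + 3\right)} + \frac{2}{9 \left(z + 1\right)} - \frac{38}{63 \left(z - 2\right)}; each piece integrates to a log, atan, or power term.
F(z) = - \frac{38 \log{\left(z - 2 \right)}}{63} + \frac{2 \log{\left(z + 1 \right)}}{9} - \frac{34 \log{\left(z + \frac{3}{2} \right)}}{21} is an antiderivative of f.
Check: d/dz[- \frac{38 \log{\left(z - 2 \right)}}{63} + \frac{2 \log{\left(z + 1 \right)}}{9} - \frac{34 \log{\left(z + \frac{3}{2} \right)}}{21}] = \frac{10 - 12 z^{2}}{6 z^{3} + 3 z^{2} - 21 z - 18}, which equals f(z).
F(7) = - \frac{34 \log{\left(\frac{17}{2} \right)}}{21} - \frac{38 \log{\left(5 \right)}}{63} + \frac{2 \log{\left(8 \right)}}{9}; F(3) = - \frac{34 \log{\left(\frac{9}{2} \right)}}{21} + \frac{2 \log{\left(4 \right)}}{9}.
Integral = F(7) - F(3) = - \frac{34 \log{\left(\frac{17}{2} \right)}}{21} - \frac{38 \log{\left(5 \right)}}{63} - \frac{2 \log{\left(4 \right)}}{9} + \frac{2 \log{\left(8 \right)}}{9} + \frac{34 \log{\left(\frac{9}{2} \right)}}{21}.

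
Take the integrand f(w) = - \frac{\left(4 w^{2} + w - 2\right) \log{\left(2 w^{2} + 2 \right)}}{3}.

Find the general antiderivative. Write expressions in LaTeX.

An antiderivative F(w) passes only if d/dw[F] lands on f(w) exactly.
Check: d/dw[\frac{8 w^{3}}{27} + \frac{w^{2}}{6} - \frac{20 w}{9} + \left(- \frac{4 w^{3}}{9} - \frac{w^{2}}{6} + \frac{2 w}{3}\right) \log{\left(2 w^{2} + 2 \right)} - \frac{\log{\left(w^{2} + 1 \right)}}{6} + \frac{20 \operatorname{atan}{\left(w \right)}}{9}] = - \frac{4 w^{2} \log{\left(w^{2} + 1 \right)}}{3} - \frac{4 w^{2} \log{\left(2 \right)}}{3} - \frac{w \log{\left(w^{2} + 1 \right)}}{3} - \frac{w \log{\left(2 \right)}}{3} + \frac{2 \log{\left(w^{2} + 1 \right)}}{3} + \frac{2 \log{\left(2 \right)}}{3}, which equals f(w).

F(w) = \frac{8 w^{3}}{27} + \frac{w^{2}}{6} - \frac{20 w}{9} + \left(- \frac{4 w^{3}}{9} - \frac{w^{2}}{6} + \frac{2 w}{3}\right) \log{\left(2 w^{2} + 2 \right)} - \frac{\log{\left(w^{2} + 1 \right)}}{6} + \frac{20 \operatorname{atan}{\left(w \right)}}{9} + C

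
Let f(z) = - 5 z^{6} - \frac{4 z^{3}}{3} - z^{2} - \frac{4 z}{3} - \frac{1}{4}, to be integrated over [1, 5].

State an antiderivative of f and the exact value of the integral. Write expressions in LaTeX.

Antiderivative: F(z) = \frac{z \left(- 60 z^{6} - 28 z^{3} - 28 z^{2} - 56 z - 21\right)}{84}; value = - \frac{1177453}{21}

The integrand splits into summands that can be handled one at a time.
F(z) = \frac{z \left(- 60 z^{6} - 28 z^{3} - 28 z^{2} - 56 z - 21\right)}{84} is an antiderivative of f.
Check: d/dz[\frac{z \left(- 60 z^{6} - 28 z^{3} - 28 z^{2} - 56 z - 21\right)}{84}] = - 5 z^{6} - \frac{4 z^{3}}{3} - z^{2} - \frac{4 z}{3} - \frac{1}{4} = f(z).
F(5) = - \frac{4710005}{84}; F(1) = - \frac{193}{84}.
Integral = F(5) - F(1) = - \frac{1177453}{21}.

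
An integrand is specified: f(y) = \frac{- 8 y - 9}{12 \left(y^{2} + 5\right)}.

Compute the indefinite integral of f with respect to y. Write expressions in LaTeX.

F(y) = - \frac{\log{\left(y^{2} + 5 \right)}}{3} - \frac{3 \sqrt{5} \operatorname{atan}{\left(\frac{\sqrt{5} y}{5} \right)}}{20} + C

Check any antiderivative F(y) by computing F'(y) and comparing it with f(y).
Check: d/dy[- \frac{\log{\left(y^{2} + 5 \right)}}{3} - \frac{3 \sqrt{5} \operatorname{atan}{\left(\frac{\sqrt{5} y}{5} \right)}}{20}] = \frac{- 8 y - 9}{12 y^{2} + 60}, which equals f(y).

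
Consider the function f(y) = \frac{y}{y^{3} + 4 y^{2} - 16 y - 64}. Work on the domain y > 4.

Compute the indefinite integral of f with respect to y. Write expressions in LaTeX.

The denominator factors as \left(y - 4\right) \left(y + 4\right)^{2}; partial fractions split f into directly integrable pieces: - \frac{1}{16 \left(y + 4\right)} + \frac{1}{2 \left(y + 4\right)^{2}} + \frac{1}{16 \left(y - 4\right)}.
Check: d/dy[\frac{y \log{\left(y - 4 \right)} - y \log{\left(y + 4 \right)} + 4 \log{\left(y - 4 \right)} - 4 \log{\left(y + 4 \right)} - 8}{16 y + 64}] = \frac{y}{y^{3} + 4 y^{2} - 16 y - 64} = f(y).

F(y) = \frac{y \log{\left(y - 4 \right)} - y \log{\left(y + 4 \right)} + 4 \log{\left(y - 4 \right)} - 4 \log{\left(y + 4 \right)} - 8}{16 y + 64} + C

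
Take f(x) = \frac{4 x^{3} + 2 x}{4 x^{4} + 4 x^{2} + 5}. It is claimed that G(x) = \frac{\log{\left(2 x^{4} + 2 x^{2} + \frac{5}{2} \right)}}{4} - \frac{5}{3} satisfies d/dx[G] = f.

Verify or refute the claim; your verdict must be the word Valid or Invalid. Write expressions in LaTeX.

Valid - differentiating G returns exactly f.

d/dx[G] = \frac{4 x^{3} + 2 x}{4 x^{4} + 4 x^{2} + 5}
This equals f(x) exactly, so the claim holds.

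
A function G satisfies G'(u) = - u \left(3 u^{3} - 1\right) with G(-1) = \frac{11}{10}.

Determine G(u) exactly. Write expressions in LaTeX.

Check a candidate G(u) by differentiating: d/du[G] must match the given G'(u).
A general antiderivative is - \frac{3 u^{5}}{5} + \frac{u^{2}}{2} + C.
The condition gives C = \frac{11}{10} - (\frac{11}{10}) = 0.
So G(u) = - \frac{u^{2} \left(6 u^{3} - 5\right)}{10}.
Check: d/du[- \frac{u^{2} \left(6 u^{3} - 5\right)}{10}] = - 3 u^{4} + u, which equals G'(u).

G(u) = - \frac{u^{2} \left(6 u^{3} - 5\right)}{10}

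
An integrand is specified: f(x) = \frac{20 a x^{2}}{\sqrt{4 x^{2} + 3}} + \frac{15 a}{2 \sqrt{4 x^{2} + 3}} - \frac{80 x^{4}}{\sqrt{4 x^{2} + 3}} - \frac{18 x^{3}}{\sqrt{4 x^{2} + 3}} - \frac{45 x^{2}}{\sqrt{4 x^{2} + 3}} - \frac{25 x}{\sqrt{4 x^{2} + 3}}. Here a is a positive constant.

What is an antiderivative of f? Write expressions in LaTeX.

f has the shape u'v + uv' for u = 2 \sqrt{4 x^{2} + 3} and v = \frac{5 a x}{4} - \frac{5 x^{3}}{2} - \frac{3 x^{2}}{4} - 2 — it is the derivative of the product u*v.
Check: d/dx[\frac{5 a x \sqrt{4 x^{2} + 3}}{2} - 5 x^{3} \sqrt{4 x^{2} + 3} - \frac{3 x^{2} \sqrt{4 x^{2} + 3}}{2} - 4 \sqrt{4 x^{2} + 3}] = \frac{40 a x^{2} + 15 a - 160 x^{4} - 36 x^{3} - 90 x^{2} - 50 x}{2 \sqrt{4 x^{2} + 3}}, which equals f(x).

An antiderivative is F(x) = \frac{5 a x \sqrt{4 x^{2} + 3}}{2} - 5 x^{3} \sqrt{4 x^{2} + 3} - \frac{3 x^{2} \sqrt{4 x^{2} + 3}}{2} - 4 \sqrt{4 x^{2} + 3}.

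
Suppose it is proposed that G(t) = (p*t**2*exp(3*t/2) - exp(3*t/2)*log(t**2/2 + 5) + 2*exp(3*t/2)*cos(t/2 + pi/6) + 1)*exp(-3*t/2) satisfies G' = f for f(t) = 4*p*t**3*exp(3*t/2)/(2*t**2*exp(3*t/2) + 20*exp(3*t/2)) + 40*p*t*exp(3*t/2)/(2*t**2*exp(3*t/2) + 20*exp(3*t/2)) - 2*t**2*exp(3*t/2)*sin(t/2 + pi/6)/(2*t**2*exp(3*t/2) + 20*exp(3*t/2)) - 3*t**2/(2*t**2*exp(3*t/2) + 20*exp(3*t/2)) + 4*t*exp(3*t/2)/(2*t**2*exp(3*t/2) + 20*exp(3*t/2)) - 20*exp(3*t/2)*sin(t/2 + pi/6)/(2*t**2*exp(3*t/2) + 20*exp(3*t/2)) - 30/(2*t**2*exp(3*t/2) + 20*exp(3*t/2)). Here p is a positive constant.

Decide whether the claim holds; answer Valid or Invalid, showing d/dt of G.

d/dt[G] = (4*p*t**3*exp(3*t/2) + 40*p*t*exp(3*t/2) - 2*t**2*exp(3*t/2)*sin(t/2 + pi/6) - 3*t**2 - 4*t*exp(3*t/2) - 20*exp(3*t/2)*sin(t/2 + pi/6) - 30)/(2*t**2*exp(3*t/2) + 20*exp(3*t/2))
d/dt[G] - f(t) = -4*t/(t**2 + 10) != 0.

Invalid: d/dt[G] - f = -4*t/(t**2 + 10), which is not 0.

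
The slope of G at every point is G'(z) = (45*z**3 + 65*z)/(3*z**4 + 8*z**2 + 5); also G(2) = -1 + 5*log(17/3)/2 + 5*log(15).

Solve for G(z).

G(z) = (5*log(z**2 + 5/3) + 10*log(3*z**2 + 3) - 2)/2

For G(z) to be correct, d/dz[G] must agree with the stated G'(z) identically.
A general antiderivative is 5*log(z**2 + 5/3)/2 + 5*log(3*z**2 + 3) + C.
The condition gives C = -1 + 5*log(17/3)/2 + 5*log(15) - (5*log(17/3)/2 + 5*log(15)) = -1.
So G(z) = (5*log(z**2 + 5/3) + 10*log(3*z**2 + 3) - 2)/2.
Check: d/dz[(5*log(z**2 + 5/3) + 10*log(3*z**2 + 3) - 2)/2] = (45*z**3 + 65*z)/(3*z**4 + 8*z**2 + 5) = G'(z).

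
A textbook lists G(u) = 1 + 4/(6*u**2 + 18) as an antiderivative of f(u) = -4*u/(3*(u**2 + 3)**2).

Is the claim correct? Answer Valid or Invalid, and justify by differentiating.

Valid: G'(u) = f(u).

d/du[G] = -4*u/(3*u**4 + 18*u**2 + 27)
This equals f(u) exactly, so the claim holds.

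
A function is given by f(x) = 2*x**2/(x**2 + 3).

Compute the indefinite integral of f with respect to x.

F(x) = 2*(x - sqrt(3)*atan(sqrt(3)*x/3)) + C

Differentiate the proposed F(x) back; it has to land on f(x) exactly.
Check: d/dx[2*(x - sqrt(3)*atan(sqrt(3)*x/3))] = 2*x**2/(x**2 + 3) = f(x).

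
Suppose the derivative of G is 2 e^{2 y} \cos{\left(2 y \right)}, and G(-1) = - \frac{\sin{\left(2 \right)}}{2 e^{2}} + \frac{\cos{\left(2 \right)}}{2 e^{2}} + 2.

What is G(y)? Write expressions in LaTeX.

Whatever form G(y) takes, its d/dy must return the stated G'(y).
A general antiderivative is \frac{e^{2 y} \sin{\left(2 y \right)}}{2} + \frac{e^{2 y} \cos{\left(2 y \right)}}{2} + C.
The condition gives C = - \frac{\sin{\left(2 \right)}}{2 e^{2}} + \frac{\cos{\left(2 \right)}}{2 e^{2}} + 2 - (- \frac{\sin{\left(2 \right)}}{2 e^{2}} + \frac{\cos{\left(2 \right)}}{2 e^{2}}) = 2.
So G(y) = \frac{e^{2 y} \sin{\left(2 y \right)}}{2} + \frac{e^{2 y} \cos{\left(2 y \right)}}{2} + 2.
Check: d/dy[\frac{e^{2 y} \sin{\left(2 y \right)}}{2} + \frac{e^{2 y} \cos{\left(2 y \right)}}{2} + 2] = 2 e^{2 y} \cos{\left(2 y \right)} = G'(y).

G(y) = \frac{e^{2 y} \sin{\left(2 y \right)}}{2} + \frac{e^{2 y} \cos{\left(2 y \right)}}{2} + 2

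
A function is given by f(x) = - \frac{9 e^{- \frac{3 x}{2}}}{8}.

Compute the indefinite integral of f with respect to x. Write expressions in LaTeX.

Since d/dx undoes antidifferentiation here, F'(x) = f(x) is required of F(x).
Check: d/dx[\frac{3 e^{- \frac{3 x}{2}}}{4}] = - \frac{9 e^{- \frac{3 x}{2}}}{8} = f(x).

F(x) = \frac{3 e^{- \frac{3 x}{2}}}{4} + C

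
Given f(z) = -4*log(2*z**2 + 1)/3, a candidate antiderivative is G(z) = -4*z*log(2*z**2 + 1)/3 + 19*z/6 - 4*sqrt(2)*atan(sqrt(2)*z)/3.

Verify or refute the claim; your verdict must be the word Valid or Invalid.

d/dz[G] = 1/2 - 4*log(2*z**2 + 1)/3
d/dz[G] - f(z) = 1/2 != 0.

Invalid: d/dz[G] - f = 1/2, which is not 0.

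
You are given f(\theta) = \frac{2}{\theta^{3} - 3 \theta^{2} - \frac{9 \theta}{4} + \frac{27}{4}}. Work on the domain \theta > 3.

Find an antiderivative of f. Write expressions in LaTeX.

An antiderivative is F(\theta) = \frac{8 \log{\left(\theta - 3 \right)}}{27} - \frac{4 \log{\left(\theta - \frac{3}{2} \right)}}{9} + \frac{4 \log{\left(\theta + \frac{3}{2} \right)}}{27}.

The denominator factors as \left(\theta - 3\right) \left(2 \theta - 3\right) \left(2 \theta + 3\right); partial fractions split f into directly integrable pieces: \frac{8}{27 \left(2 \theta + 3\right)} - \frac{8}{9 \left(2 \theta - 3\right)} + \frac{8}{27 \left(\theta - 3\right)}.
Check: d/d\theta[\frac{8 \log{\left(\theta - 3 \right)}}{27} - \frac{4 \log{\left(\theta - \frac{3}{2} \right)}}{9} + \frac{4 \log{\left(\theta + \frac{3}{2} \right)}}{27}] = \frac{8}{4 \theta^{3} - 12 \theta^{2} - 9 \theta + 27}, which equals f(\theta).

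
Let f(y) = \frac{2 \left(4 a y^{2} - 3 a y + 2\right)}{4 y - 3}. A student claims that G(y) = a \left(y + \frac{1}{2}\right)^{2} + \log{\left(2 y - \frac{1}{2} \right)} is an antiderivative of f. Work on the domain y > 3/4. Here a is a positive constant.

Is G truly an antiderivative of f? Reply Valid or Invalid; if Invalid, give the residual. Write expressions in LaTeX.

d/dy[G] = \frac{8 a y^{2} + 2 a y - a + 4}{4 y - 1}
d/dy[G] - f(y) = \frac{16 a y^{2} - 16 a y + 3 a - 8}{16 y^{2} - 16 y + 3} != 0.

Invalid: d/dy[G] - f = \frac{16 a y^{2} - 16 a y + 3 a - 8}{16 y^{2} - 16 y + 3}, which is not 0.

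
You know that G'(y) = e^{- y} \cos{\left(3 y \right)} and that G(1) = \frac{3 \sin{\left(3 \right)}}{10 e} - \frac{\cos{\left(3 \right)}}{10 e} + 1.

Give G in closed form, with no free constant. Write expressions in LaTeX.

G(y) = \frac{\left(10 e^{y} + 3 \sin{\left(3 y \right)} - \cos{\left(3 y \right)}\right) e^{- y}}{10}

A first test for any G(y): its y-derivative must equal the given G'(y).
A general antiderivative is \frac{3 e^{- y} \sin{\left(3 y \right)}}{10} - \frac{e^{- y} \cos{\left(3 y \right)}}{10} + C.
The condition gives C = \frac{3 \sin{\left(3 \right)}}{10 e} - \frac{\cos{\left(3 \right)}}{10 e} + 1 - (\frac{3 \sin{\left(3 \right)}}{10 e} - \frac{\cos{\left(3 \right)}}{10 e}) = 1.
So G(y) = \frac{\left(10 e^{y} + 3 \sin{\left(3 y \right)} - \cos{\left(3 y \right)}\right) e^{- y}}{10}.
Check: d/dy[\frac{\left(10 e^{y} + 3 \sin{\left(3 y \right)} - \cos{\left(3 y \right)}\right) e^{- y}}{10}] = e^{- y} \cos{\left(3 y \right)} = G'(y).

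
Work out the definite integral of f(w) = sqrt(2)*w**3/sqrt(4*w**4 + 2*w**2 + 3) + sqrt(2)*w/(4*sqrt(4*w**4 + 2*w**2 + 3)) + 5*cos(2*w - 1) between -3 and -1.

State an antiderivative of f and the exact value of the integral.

The integrand splits into summands that can be handled one at a time.
F(w) = (sqrt(2)*sqrt(4*w**4 + 2*w**2 + 3) + 20*sin(2*w - 1))/8 is an antiderivative of f.
Check: d/dw[(sqrt(2)*sqrt(4*w**4 + 2*w**2 + 3) + 20*sin(2*w - 1))/8] = (4*sqrt(2)*w**3 + sqrt(2)*w + 20*sqrt(4*w**4 + 2*w**2 + 3)*cos(2*w - 1))/(4*sqrt(4*w**4 + 2*w**2 + 3)), which equals f(w).
F(-1) = -5*sin(3)/2 + 3*sqrt(2)/8; F(-3) = -5*sin(7)/2 + sqrt(690)/8.
Integral = F(-1) - F(-3) = -sqrt(690)/8 - 5*sin(3)/2 + 3*sqrt(2)/8 + 5*sin(7)/2.

Antiderivative: F(w) = (sqrt(2)*sqrt(4*w**4 + 2*w**2 + 3) + 20*sin(2*w - 1))/8; value = -sqrt(690)/8 - 5*sin(3)/2 + 3*sqrt(2)/8 + 5*sin(7)/2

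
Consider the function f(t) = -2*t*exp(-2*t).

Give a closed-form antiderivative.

Recognize the product-rule pattern: f = u'v + uv' with u = t + 1/2, v = exp(-2*t), so integration by parts undoes it.
Check: d/dt[(2*t + 1)*exp(-2*t)/2] = -2*t*exp(-2*t) = f(t).

An antiderivative is F(t) = (2*t + 1)*exp(-2*t)/2.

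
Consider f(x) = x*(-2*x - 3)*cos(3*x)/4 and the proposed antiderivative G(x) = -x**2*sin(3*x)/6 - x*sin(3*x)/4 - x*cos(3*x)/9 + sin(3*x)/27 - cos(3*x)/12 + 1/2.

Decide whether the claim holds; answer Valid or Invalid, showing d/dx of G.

d/dx[G] = -x**2*cos(3*x)/2 - 3*x*cos(3*x)/4
This equals f(x) exactly, so the claim holds.

Valid - the claim checks out under differentiation.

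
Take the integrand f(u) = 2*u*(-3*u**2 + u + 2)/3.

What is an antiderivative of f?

Recover f(u) by differentiating a candidate F(u); any mismatch rules it out.
Check: d/du[-u**4/2 + 2*u**3/9 + 2*u**2/3] = -2*u**3 + 2*u**2/3 + 4*u/3, which equals f(u).

An antiderivative is F(u) = -u**4/2 + 2*u**3/9 + 2*u**2/3.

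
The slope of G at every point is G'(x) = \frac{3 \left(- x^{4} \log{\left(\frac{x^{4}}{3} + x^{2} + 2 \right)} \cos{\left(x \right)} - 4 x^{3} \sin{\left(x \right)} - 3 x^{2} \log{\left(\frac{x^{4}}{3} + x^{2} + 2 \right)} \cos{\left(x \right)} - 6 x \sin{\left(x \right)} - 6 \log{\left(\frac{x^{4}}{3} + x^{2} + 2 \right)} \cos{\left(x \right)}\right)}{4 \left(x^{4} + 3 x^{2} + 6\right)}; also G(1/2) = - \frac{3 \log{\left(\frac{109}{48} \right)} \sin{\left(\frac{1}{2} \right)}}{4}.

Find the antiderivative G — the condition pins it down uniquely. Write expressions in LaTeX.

G'(x) has the shape u'v + uv' for u = - \frac{3 \log{\left(\frac{x^{4}}{3} + x^{2} + 2 \right)}}{4} and v = \sin{\left(x \right)} — it is the derivative of the product u*v.
A general antiderivative is - \frac{3 \log{\left(\frac{x^{4}}{3} + x^{2} + 2 \right)} \sin{\left(x \right)}}{4} + C.
The condition gives C = - \frac{3 \log{\left(\frac{109}{48} \right)} \sin{\left(\frac{1}{2} \right)}}{4} - (- \frac{3 \log{\left(\frac{109}{48} \right)} \sin{\left(\frac{1}{2} \right)}}{4}) = 0.
So G(x) = - \frac{3 \log{\left(\frac{x^{4}}{3} + x^{2} + 2 \right)} \sin{\left(x \right)}}{4}.
Check: d/dx[- \frac{3 \log{\left(\frac{x^{4}}{3} + x^{2} + 2 \right)} \sin{\left(x \right)}}{4}] = \frac{- 3 x^{4} \log{\left(\frac{x^{4}}{3} + x^{2} + 2 \right)} \cos{\left(x \right)} - 12 x^{3} \sin{\left(x \right)} - 9 x^{2} \log{\left(\frac{x^{4}}{3} + x^{2} + 2 \right)} \cos{\left(x \right)} - 18 x \sin{\left(x \right)} - 18 \log{\left(\frac{x^{4}}{3} + x^{2} + 2 \right)} \cos{\left(x \right)}}{4 x^{4} + 12 x^{2} + 24}, which equals G'(x).

G(x) = - \frac{3 \log{\left(\frac{x^{4}}{3} + x^{2} + 2 \right)} \sin{\left(x \right)}}{4}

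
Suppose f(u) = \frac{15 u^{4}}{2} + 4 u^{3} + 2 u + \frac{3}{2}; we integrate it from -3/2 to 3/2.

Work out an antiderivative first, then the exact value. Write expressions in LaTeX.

Antiderivative: F(u) = \frac{3 u^{5}}{2} + u^{4} + u^{2} + \frac{3 u}{2}; value = \frac{873}{32}

Integrate term by term and add the pieces.
F(u) = \frac{3 u^{5}}{2} + u^{4} + u^{2} + \frac{3 u}{2} is an antiderivative of f.
Check: d/du[\frac{3 u^{5}}{2} + u^{4} + u^{2} + \frac{3 u}{2}] = \frac{15 u^{4}}{2} + 4 u^{3} + 2 u + \frac{3}{2} = f(u).
F(3/2) = \frac{1341}{64}; F(-3/2) = - \frac{405}{64}.
Integral = F(3/2) - F(-3/2) = \frac{873}{32}.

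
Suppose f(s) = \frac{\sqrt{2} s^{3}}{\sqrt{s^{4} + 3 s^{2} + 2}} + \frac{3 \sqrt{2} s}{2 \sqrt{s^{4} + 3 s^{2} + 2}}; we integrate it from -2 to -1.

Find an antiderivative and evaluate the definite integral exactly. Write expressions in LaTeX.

Antiderivative: F(s) = \sqrt{\frac{s^{4}}{2} + \frac{3 s^{2}}{2} + 1}; value = - \sqrt{15} + \sqrt{3}

The substitution u = \frac{s^{4}}{2} + \frac{3 s^{2}}{2} + 1 works: f is exactly (dF/du)*(du/ds) for that inner function.
F(s) = \sqrt{\frac{s^{4}}{2} + \frac{3 s^{2}}{2} + 1} is an antiderivative of f.
Check: d/ds[\sqrt{\frac{s^{4}}{2} + \frac{3 s^{2}}{2} + 1}] = \frac{2 \sqrt{2} s^{3} + 3 \sqrt{2} s}{2 \sqrt{s^{4} + 3 s^{2} + 2}}, which equals f(s).
F(-1) = \sqrt{3}; F(-2) = \sqrt{15}.
Integral = F(-1) - F(-2) = - \sqrt{15} + \sqrt{3}.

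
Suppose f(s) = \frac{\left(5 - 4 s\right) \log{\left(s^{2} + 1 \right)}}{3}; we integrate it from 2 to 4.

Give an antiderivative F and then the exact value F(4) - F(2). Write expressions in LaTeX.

Antiderivative: F(s) = \frac{2 s^{2}}{3} - \frac{10 s}{3} + \left(- \frac{2 s^{2}}{3} + \frac{5 s}{3}\right) \log{\left(s^{2} + 1 \right)} - \frac{2 \log{\left(s^{2} + 1 \right)}}{3} + \frac{10 \operatorname{atan}{\left(s \right)}}{3}; value = - \frac{14 \log{\left(17 \right)}}{3} - \frac{10 \operatorname{atan}{\left(2 \right)}}{3} + \frac{4}{3} + \frac{10 \operatorname{atan}{\left(4 \right)}}{3}

Differentiate the proposed F(s) back; it has to land on f(s) exactly.
F(s) = \frac{2 s^{2}}{3} - \frac{10 s}{3} + \left(- \frac{2 s^{2}}{3} + \frac{5 s}{3}\right) \log{\left(s^{2} + 1 \right)} - \frac{2 \log{\left(s^{2} + 1 \right)}}{3} + \frac{10 \operatorname{atan}{\left(s \right)}}{3} is an antiderivative of f.
Check: d/ds[\frac{2 s^{2}}{3} - \frac{10 s}{3} + \left(- \frac{2 s^{2}}{3} + \frac{5 s}{3}\right) \log{\left(s^{2} + 1 \right)} - \frac{2 \log{\left(s^{2} + 1 \right)}}{3} + \frac{10 \operatorname{atan}{\left(s \right)}}{3}] = - \frac{4 s \log{\left(s^{2} + 1 \right)}}{3} + \frac{5 \log{\left(s^{2} + 1 \right)}}{3}, which equals f(s).
F(4) = - \frac{14 \log{\left(17 \right)}}{3} - \frac{8}{3} + \frac{10 \operatorname{atan}{\left(4 \right)}}{3}; F(2) = -4 + \frac{10 \operatorname{atan}{\left(2 \right)}}{3}.
Integral = F(4) - F(2) = - \frac{14 \log{\left(17 \right)}}{3} - \frac{10 \operatorname{atan}{\left(2 \right)}}{3} + \frac{4}{3} + \frac{10 \operatorname{atan}{\left(4 \right)}}{3}.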